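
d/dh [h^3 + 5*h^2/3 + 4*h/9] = 3*h^2 + 10*h/3 + 4/9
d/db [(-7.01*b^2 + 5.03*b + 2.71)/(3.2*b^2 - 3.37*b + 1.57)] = (7.5277*b^2 - 39.3554*b + 17.0298)/(10.24*b^4 - 21.568*b^3 + 21.4049*b^2 - 10.5818*b + 2.4649)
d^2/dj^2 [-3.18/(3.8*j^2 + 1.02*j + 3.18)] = (91.8384*j^2 + 24.65136*j - 3.18*(7.6*j + 1.02)*(15.2*j + 2.04) + 76.85424)/(3.8*j^2 + 1.02*j + 3.18)^3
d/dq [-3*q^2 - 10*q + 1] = -6*q - 10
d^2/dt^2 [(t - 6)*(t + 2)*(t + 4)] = 6*t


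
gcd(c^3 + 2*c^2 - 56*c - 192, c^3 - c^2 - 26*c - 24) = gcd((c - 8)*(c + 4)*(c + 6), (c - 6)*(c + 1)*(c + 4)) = c + 4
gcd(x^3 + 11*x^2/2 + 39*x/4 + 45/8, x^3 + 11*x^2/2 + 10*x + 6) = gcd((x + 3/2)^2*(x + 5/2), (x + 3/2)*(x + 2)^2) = x + 3/2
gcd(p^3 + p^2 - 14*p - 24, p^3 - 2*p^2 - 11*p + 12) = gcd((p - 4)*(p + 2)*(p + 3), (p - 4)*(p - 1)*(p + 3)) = p^2 - p - 12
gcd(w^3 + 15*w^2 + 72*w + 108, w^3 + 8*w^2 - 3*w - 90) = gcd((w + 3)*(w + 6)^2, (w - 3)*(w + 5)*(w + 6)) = w + 6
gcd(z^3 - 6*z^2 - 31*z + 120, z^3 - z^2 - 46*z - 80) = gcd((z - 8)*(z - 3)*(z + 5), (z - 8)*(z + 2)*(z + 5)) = z^2 - 3*z - 40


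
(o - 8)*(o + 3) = o^2 - 5*o - 24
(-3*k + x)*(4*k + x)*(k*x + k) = -12*k^3*x - 12*k^3 + k^2*x^2 + k^2*x + k*x^3 + k*x^2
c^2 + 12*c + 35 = (c + 5)*(c + 7)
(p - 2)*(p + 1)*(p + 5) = p^3 + 4*p^2 - 7*p - 10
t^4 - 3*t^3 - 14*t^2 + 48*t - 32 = (t - 4)*(t - 2)*(t - 1)*(t + 4)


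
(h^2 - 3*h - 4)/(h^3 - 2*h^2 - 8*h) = (h + 1)/(h*(h + 2))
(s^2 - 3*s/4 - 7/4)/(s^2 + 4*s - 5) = (4*s^2 - 3*s - 7)/(4*(s^2 + 4*s - 5))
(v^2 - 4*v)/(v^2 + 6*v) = (v - 4)/(v + 6)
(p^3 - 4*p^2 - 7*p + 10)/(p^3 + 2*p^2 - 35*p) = (p^2 + p - 2)/(p*(p + 7))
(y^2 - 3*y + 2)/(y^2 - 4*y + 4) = (y - 1)/(y - 2)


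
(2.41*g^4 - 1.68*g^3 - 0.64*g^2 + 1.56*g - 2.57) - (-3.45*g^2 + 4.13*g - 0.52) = 2.41*g^4 - 1.68*g^3 + 2.81*g^2 - 2.57*g - 2.05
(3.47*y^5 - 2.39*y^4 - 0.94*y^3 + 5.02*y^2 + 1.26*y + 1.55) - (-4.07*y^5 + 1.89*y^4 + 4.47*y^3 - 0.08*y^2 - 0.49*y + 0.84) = 7.54*y^5 - 4.28*y^4 - 5.41*y^3 + 5.1*y^2 + 1.75*y + 0.71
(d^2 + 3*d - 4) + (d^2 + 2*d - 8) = 2*d^2 + 5*d - 12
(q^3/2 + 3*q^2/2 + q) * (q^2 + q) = q^5/2 + 2*q^4 + 5*q^3/2 + q^2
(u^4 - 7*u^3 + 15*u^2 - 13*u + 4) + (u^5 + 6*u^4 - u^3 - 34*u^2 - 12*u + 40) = u^5 + 7*u^4 - 8*u^3 - 19*u^2 - 25*u + 44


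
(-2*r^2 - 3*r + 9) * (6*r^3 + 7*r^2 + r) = -12*r^5 - 32*r^4 + 31*r^3 + 60*r^2 + 9*r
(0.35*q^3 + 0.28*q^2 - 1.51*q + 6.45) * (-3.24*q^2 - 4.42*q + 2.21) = -1.134*q^5 - 2.4542*q^4 + 4.4283*q^3 - 13.605*q^2 - 31.8461*q + 14.2545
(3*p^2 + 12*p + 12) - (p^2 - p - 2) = 2*p^2 + 13*p + 14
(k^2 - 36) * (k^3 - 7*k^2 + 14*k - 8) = k^5 - 7*k^4 - 22*k^3 + 244*k^2 - 504*k + 288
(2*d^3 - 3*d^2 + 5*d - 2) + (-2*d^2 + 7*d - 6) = 2*d^3 - 5*d^2 + 12*d - 8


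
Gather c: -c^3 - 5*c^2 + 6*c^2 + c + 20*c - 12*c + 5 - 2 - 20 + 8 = -c^3 + c^2 + 9*c - 9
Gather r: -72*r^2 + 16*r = -72*r^2 + 16*r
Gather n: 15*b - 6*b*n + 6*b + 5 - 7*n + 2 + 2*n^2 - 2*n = 21*b + 2*n^2 + n*(-6*b - 9) + 7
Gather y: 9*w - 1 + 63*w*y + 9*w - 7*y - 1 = 18*w + y*(63*w - 7) - 2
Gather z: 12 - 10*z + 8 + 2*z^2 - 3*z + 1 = 2*z^2 - 13*z + 21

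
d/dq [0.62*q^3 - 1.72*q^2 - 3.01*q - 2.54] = 1.86*q^2 - 3.44*q - 3.01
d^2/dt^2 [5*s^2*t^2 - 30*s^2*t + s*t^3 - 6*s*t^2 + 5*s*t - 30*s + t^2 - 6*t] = 10*s^2 + 6*s*t - 12*s + 2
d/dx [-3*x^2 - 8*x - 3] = -6*x - 8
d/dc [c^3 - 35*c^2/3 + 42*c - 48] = 3*c^2 - 70*c/3 + 42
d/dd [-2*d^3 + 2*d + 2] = 2 - 6*d^2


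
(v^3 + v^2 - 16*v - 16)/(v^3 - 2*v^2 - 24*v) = (v^2 - 3*v - 4)/(v*(v - 6))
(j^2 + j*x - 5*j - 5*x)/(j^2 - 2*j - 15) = (j + x)/(j + 3)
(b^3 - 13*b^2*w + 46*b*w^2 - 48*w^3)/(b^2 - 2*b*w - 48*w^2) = (b^2 - 5*b*w + 6*w^2)/(b + 6*w)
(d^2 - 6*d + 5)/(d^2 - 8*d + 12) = (d^2 - 6*d + 5)/(d^2 - 8*d + 12)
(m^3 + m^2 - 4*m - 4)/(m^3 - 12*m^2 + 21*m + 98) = (m^2 - m - 2)/(m^2 - 14*m + 49)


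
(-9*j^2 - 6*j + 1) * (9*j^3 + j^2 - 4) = -81*j^5 - 63*j^4 + 3*j^3 + 37*j^2 + 24*j - 4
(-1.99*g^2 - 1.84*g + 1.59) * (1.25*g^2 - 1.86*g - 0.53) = -2.4875*g^4 + 1.4014*g^3 + 6.4646*g^2 - 1.9822*g - 0.8427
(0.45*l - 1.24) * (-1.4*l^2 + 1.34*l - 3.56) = -0.63*l^3 + 2.339*l^2 - 3.2636*l + 4.4144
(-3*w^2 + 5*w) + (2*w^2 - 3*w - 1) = -w^2 + 2*w - 1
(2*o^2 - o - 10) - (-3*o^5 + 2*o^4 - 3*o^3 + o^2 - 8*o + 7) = 3*o^5 - 2*o^4 + 3*o^3 + o^2 + 7*o - 17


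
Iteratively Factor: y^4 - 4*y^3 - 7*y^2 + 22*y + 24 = (y + 1)*(y^3 - 5*y^2 - 2*y + 24) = (y - 3)*(y + 1)*(y^2 - 2*y - 8) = (y - 4)*(y - 3)*(y + 1)*(y + 2)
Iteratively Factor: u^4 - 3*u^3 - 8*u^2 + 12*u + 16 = (u + 1)*(u^3 - 4*u^2 - 4*u + 16) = (u - 2)*(u + 1)*(u^2 - 2*u - 8) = (u - 2)*(u + 1)*(u + 2)*(u - 4)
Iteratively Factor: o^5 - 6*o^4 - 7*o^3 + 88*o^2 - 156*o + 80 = (o - 1)*(o^4 - 5*o^3 - 12*o^2 + 76*o - 80) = (o - 2)*(o - 1)*(o^3 - 3*o^2 - 18*o + 40) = (o - 2)*(o - 1)*(o + 4)*(o^2 - 7*o + 10) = (o - 2)^2*(o - 1)*(o + 4)*(o - 5)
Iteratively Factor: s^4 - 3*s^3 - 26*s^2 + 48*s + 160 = (s - 4)*(s^3 + s^2 - 22*s - 40) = (s - 4)*(s + 4)*(s^2 - 3*s - 10) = (s - 4)*(s + 2)*(s + 4)*(s - 5)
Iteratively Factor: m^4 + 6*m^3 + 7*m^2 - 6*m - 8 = (m + 1)*(m^3 + 5*m^2 + 2*m - 8) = (m + 1)*(m + 4)*(m^2 + m - 2) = (m - 1)*(m + 1)*(m + 4)*(m + 2)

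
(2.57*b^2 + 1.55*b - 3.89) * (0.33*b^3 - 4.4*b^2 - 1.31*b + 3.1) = 0.8481*b^5 - 10.7965*b^4 - 11.4704*b^3 + 23.0525*b^2 + 9.9009*b - 12.059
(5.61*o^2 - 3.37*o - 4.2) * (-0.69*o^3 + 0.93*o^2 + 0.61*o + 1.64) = -3.8709*o^5 + 7.5426*o^4 + 3.186*o^3 + 3.2387*o^2 - 8.0888*o - 6.888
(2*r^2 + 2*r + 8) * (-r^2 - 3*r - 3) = -2*r^4 - 8*r^3 - 20*r^2 - 30*r - 24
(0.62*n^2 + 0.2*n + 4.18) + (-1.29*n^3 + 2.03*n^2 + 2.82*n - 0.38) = -1.29*n^3 + 2.65*n^2 + 3.02*n + 3.8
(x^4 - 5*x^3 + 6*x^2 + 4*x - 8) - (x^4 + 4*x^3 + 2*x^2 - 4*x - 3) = -9*x^3 + 4*x^2 + 8*x - 5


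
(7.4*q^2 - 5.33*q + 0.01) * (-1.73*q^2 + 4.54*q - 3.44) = -12.802*q^4 + 42.8169*q^3 - 49.6715*q^2 + 18.3806*q - 0.0344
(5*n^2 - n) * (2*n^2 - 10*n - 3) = 10*n^4 - 52*n^3 - 5*n^2 + 3*n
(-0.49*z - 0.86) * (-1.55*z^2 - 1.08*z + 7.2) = 0.7595*z^3 + 1.8622*z^2 - 2.5992*z - 6.192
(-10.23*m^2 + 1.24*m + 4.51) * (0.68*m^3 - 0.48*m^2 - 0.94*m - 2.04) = -6.9564*m^5 + 5.7536*m^4 + 12.0878*m^3 + 17.5388*m^2 - 6.769*m - 9.2004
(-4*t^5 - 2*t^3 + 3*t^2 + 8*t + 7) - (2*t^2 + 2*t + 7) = -4*t^5 - 2*t^3 + t^2 + 6*t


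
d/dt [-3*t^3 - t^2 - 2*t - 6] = -9*t^2 - 2*t - 2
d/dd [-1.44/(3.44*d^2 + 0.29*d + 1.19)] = (9.9072*d + 0.4176)/(3.44*d^2 + 0.29*d + 1.19)^2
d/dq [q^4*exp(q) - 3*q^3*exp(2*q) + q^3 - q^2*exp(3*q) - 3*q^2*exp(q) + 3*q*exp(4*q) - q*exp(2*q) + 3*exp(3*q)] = q^4*exp(q) - 6*q^3*exp(2*q) + 4*q^3*exp(q) - 3*q^2*exp(3*q) - 9*q^2*exp(2*q) - 3*q^2*exp(q) + 3*q^2 + 12*q*exp(4*q) - 2*q*exp(3*q) - 2*q*exp(2*q) - 6*q*exp(q) + 3*exp(4*q) + 9*exp(3*q) - exp(2*q)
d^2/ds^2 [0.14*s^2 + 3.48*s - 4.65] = 0.280000000000000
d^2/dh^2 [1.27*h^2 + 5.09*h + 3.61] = 2.54000000000000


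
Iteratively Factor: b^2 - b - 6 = (b + 2)*(b - 3)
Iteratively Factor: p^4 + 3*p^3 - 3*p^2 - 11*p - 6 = (p - 2)*(p^3 + 5*p^2 + 7*p + 3) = (p - 2)*(p + 1)*(p^2 + 4*p + 3) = (p - 2)*(p + 1)^2*(p + 3)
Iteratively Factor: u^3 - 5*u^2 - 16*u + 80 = (u + 4)*(u^2 - 9*u + 20) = (u - 5)*(u + 4)*(u - 4)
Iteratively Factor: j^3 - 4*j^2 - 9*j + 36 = (j - 3)*(j^2 - j - 12) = (j - 3)*(j + 3)*(j - 4)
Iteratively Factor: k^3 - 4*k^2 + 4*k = (k - 2)*(k^2 - 2*k) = (k - 2)^2*(k)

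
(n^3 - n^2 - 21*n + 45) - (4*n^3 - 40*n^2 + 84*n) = -3*n^3 + 39*n^2 - 105*n + 45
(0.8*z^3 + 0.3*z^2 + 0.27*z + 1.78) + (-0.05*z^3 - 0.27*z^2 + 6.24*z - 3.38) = 0.75*z^3 + 0.03*z^2 + 6.51*z - 1.6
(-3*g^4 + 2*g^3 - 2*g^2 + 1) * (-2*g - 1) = 6*g^5 - g^4 + 2*g^3 + 2*g^2 - 2*g - 1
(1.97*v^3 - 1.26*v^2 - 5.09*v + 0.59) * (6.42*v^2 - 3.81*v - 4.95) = 12.6474*v^5 - 15.5949*v^4 - 37.6287*v^3 + 29.4177*v^2 + 22.9476*v - 2.9205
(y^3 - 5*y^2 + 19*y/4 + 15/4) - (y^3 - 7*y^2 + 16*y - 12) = 2*y^2 - 45*y/4 + 63/4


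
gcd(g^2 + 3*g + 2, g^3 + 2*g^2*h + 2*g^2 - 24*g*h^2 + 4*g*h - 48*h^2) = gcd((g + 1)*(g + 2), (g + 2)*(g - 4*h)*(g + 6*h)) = g + 2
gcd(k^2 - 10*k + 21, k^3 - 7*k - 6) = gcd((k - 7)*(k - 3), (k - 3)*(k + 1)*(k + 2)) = k - 3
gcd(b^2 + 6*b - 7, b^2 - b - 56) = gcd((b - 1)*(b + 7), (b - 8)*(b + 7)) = b + 7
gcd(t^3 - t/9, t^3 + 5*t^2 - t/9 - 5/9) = t^2 - 1/9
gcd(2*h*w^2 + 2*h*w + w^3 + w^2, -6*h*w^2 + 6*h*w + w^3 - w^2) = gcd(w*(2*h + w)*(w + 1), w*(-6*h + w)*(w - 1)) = w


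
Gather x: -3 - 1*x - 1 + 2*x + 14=x + 10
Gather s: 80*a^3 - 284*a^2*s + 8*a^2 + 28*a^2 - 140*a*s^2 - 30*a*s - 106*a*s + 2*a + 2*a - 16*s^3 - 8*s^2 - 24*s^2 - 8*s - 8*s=80*a^3 + 36*a^2 + 4*a - 16*s^3 + s^2*(-140*a - 32) + s*(-284*a^2 - 136*a - 16)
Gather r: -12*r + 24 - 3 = 21 - 12*r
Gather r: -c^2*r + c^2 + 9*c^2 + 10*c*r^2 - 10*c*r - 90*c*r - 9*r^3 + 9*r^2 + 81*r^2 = 10*c^2 - 9*r^3 + r^2*(10*c + 90) + r*(-c^2 - 100*c)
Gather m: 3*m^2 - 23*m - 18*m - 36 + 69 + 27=3*m^2 - 41*m + 60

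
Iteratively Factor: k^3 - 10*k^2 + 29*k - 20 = (k - 4)*(k^2 - 6*k + 5) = (k - 4)*(k - 1)*(k - 5)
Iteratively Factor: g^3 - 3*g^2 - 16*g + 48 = (g + 4)*(g^2 - 7*g + 12) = (g - 4)*(g + 4)*(g - 3)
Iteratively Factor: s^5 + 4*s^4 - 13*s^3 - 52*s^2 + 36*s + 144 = (s + 3)*(s^4 + s^3 - 16*s^2 - 4*s + 48) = (s - 3)*(s + 3)*(s^3 + 4*s^2 - 4*s - 16) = (s - 3)*(s - 2)*(s + 3)*(s^2 + 6*s + 8) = (s - 3)*(s - 2)*(s + 3)*(s + 4)*(s + 2)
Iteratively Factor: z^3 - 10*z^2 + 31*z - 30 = (z - 5)*(z^2 - 5*z + 6) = (z - 5)*(z - 3)*(z - 2)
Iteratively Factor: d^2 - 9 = (d + 3)*(d - 3)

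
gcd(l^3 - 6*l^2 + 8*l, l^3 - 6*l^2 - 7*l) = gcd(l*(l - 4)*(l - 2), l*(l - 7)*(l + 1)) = l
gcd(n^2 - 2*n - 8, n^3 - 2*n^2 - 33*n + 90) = 1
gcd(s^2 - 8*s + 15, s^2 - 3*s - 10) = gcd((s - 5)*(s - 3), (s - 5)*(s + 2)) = s - 5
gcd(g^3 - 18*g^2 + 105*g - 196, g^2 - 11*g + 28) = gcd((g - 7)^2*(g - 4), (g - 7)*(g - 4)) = g^2 - 11*g + 28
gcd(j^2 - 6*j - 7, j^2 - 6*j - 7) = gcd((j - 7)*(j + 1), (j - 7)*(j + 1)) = j^2 - 6*j - 7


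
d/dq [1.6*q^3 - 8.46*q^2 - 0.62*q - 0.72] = 4.8*q^2 - 16.92*q - 0.62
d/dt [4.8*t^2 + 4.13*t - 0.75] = 9.6*t + 4.13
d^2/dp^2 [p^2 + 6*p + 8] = 2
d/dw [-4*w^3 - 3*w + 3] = -12*w^2 - 3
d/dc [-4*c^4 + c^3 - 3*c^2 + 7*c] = -16*c^3 + 3*c^2 - 6*c + 7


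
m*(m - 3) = m^2 - 3*m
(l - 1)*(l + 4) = l^2 + 3*l - 4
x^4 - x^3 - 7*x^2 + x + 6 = (x - 3)*(x - 1)*(x + 1)*(x + 2)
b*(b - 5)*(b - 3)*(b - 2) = b^4 - 10*b^3 + 31*b^2 - 30*b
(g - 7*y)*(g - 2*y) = g^2 - 9*g*y + 14*y^2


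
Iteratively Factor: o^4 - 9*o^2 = (o - 3)*(o^3 + 3*o^2) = (o - 3)*(o + 3)*(o^2) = o*(o - 3)*(o + 3)*(o)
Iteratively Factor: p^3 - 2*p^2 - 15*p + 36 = (p - 3)*(p^2 + p - 12) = (p - 3)*(p + 4)*(p - 3)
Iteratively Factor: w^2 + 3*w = (w)*(w + 3)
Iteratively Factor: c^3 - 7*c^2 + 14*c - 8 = (c - 2)*(c^2 - 5*c + 4) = (c - 4)*(c - 2)*(c - 1)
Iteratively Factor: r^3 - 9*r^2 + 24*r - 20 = (r - 2)*(r^2 - 7*r + 10) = (r - 2)^2*(r - 5)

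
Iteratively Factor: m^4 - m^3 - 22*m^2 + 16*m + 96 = (m + 2)*(m^3 - 3*m^2 - 16*m + 48) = (m - 4)*(m + 2)*(m^2 + m - 12) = (m - 4)*(m - 3)*(m + 2)*(m + 4)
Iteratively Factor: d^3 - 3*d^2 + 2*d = (d - 2)*(d^2 - d) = (d - 2)*(d - 1)*(d)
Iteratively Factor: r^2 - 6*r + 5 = (r - 1)*(r - 5)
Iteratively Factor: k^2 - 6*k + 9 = (k - 3)*(k - 3)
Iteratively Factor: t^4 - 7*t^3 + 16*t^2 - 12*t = (t - 3)*(t^3 - 4*t^2 + 4*t) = (t - 3)*(t - 2)*(t^2 - 2*t) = t*(t - 3)*(t - 2)*(t - 2)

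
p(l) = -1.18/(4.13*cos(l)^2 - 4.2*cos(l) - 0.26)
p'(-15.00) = -0.28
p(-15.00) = -0.22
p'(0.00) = 0.00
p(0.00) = 3.58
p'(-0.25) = 5.43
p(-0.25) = 2.61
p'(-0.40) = 4.01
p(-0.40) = 1.89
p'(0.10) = -3.86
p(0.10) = 3.37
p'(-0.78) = 1.03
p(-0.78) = 1.02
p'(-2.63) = -0.15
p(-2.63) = -0.18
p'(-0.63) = 1.88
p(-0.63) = 1.23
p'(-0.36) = 4.47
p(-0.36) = 2.06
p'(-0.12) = 4.39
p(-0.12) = 3.29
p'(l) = -1.18*(8.26*sin(l)*cos(l) - 4.2*sin(l))/(4.13*cos(l)^2 - 4.2*cos(l) - 0.26)^2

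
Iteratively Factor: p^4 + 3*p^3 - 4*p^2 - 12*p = (p + 3)*(p^3 - 4*p) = p*(p + 3)*(p^2 - 4) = p*(p + 2)*(p + 3)*(p - 2)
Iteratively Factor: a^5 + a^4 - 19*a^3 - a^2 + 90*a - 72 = (a - 3)*(a^4 + 4*a^3 - 7*a^2 - 22*a + 24) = (a - 3)*(a - 2)*(a^3 + 6*a^2 + 5*a - 12) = (a - 3)*(a - 2)*(a + 3)*(a^2 + 3*a - 4) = (a - 3)*(a - 2)*(a - 1)*(a + 3)*(a + 4)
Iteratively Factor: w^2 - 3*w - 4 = (w + 1)*(w - 4)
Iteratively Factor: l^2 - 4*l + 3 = (l - 1)*(l - 3)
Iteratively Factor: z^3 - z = (z + 1)*(z^2 - z) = z*(z + 1)*(z - 1)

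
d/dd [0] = 0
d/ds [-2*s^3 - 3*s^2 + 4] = 6*s*(-s - 1)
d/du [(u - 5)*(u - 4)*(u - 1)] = 3*u^2 - 20*u + 29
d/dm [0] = 0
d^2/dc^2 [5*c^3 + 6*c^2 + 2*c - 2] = 30*c + 12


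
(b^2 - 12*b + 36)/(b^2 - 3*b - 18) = (b - 6)/(b + 3)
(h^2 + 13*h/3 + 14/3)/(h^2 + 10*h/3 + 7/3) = (h + 2)/(h + 1)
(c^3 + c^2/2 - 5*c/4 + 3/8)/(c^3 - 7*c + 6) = (8*c^3 + 4*c^2 - 10*c + 3)/(8*(c^3 - 7*c + 6))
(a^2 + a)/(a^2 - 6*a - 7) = a/(a - 7)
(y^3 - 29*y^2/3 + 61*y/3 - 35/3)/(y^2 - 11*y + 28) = (3*y^2 - 8*y + 5)/(3*(y - 4))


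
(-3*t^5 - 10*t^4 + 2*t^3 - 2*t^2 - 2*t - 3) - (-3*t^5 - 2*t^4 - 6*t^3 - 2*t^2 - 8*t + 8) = -8*t^4 + 8*t^3 + 6*t - 11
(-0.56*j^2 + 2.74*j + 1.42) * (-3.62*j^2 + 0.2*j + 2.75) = 2.0272*j^4 - 10.0308*j^3 - 6.1324*j^2 + 7.819*j + 3.905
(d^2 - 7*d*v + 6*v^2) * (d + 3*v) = d^3 - 4*d^2*v - 15*d*v^2 + 18*v^3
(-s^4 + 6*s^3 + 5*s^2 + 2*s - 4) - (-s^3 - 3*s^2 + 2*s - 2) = -s^4 + 7*s^3 + 8*s^2 - 2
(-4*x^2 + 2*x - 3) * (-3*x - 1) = 12*x^3 - 2*x^2 + 7*x + 3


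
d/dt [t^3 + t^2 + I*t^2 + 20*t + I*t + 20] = 3*t^2 + 2*t*(1 + I) + 20 + I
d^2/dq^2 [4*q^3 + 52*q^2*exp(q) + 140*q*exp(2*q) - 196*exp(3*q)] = 52*q^2*exp(q) + 560*q*exp(2*q) + 208*q*exp(q) + 24*q - 1764*exp(3*q) + 560*exp(2*q) + 104*exp(q)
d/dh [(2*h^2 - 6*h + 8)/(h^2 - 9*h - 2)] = 12*(-h^2 - 2*h + 7)/(h^4 - 18*h^3 + 77*h^2 + 36*h + 4)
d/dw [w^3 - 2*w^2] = w*(3*w - 4)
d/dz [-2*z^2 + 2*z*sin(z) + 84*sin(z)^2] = 2*z*cos(z) - 4*z + 2*sin(z) + 84*sin(2*z)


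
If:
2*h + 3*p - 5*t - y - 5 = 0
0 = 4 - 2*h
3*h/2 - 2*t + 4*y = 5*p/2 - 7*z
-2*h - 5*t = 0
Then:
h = 2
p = -14*z/19 - 166/95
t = -4/5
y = -42*z/19 - 213/95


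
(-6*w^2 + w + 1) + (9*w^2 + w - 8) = 3*w^2 + 2*w - 7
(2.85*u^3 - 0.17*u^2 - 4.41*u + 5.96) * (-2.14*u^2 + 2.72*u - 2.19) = -6.099*u^5 + 8.1158*u^4 + 2.7335*u^3 - 24.3773*u^2 + 25.8691*u - 13.0524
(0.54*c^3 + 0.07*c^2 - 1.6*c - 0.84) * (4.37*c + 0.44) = 2.3598*c^4 + 0.5435*c^3 - 6.9612*c^2 - 4.3748*c - 0.3696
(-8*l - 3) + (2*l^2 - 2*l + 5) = 2*l^2 - 10*l + 2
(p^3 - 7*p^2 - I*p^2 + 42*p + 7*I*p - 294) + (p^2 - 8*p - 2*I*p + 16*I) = p^3 - 6*p^2 - I*p^2 + 34*p + 5*I*p - 294 + 16*I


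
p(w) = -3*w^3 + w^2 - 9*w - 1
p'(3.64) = -120.97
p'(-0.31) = -10.48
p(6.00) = -667.00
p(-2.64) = 84.93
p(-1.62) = 28.96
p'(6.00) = -321.00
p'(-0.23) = -9.94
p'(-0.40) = -11.24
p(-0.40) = 2.95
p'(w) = -9*w^2 + 2*w - 9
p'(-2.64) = -77.01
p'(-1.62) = -35.86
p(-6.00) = 737.00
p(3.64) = -165.20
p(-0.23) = 1.16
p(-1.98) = 44.03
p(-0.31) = 1.98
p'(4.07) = -149.94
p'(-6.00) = -345.00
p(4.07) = -223.32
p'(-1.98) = -48.24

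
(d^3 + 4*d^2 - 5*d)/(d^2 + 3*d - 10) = d*(d - 1)/(d - 2)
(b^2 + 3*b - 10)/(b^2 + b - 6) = (b + 5)/(b + 3)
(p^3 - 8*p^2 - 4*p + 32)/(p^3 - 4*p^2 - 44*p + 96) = (p + 2)/(p + 6)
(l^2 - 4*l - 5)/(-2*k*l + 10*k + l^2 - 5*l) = (-l - 1)/(2*k - l)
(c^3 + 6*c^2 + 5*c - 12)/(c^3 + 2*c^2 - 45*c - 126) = (c^2 + 3*c - 4)/(c^2 - c - 42)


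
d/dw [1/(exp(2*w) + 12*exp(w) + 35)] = 2*(-exp(w) - 6)*exp(w)/(exp(2*w) + 12*exp(w) + 35)^2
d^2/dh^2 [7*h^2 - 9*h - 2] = 14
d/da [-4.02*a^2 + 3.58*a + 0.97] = 3.58 - 8.04*a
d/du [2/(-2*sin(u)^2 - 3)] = 4*sin(2*u)/(4 - cos(2*u))^2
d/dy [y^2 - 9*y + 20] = 2*y - 9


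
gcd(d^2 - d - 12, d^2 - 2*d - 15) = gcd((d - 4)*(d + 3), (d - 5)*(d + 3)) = d + 3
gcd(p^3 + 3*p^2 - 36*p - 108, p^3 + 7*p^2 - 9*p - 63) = p + 3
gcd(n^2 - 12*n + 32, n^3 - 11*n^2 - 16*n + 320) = n - 8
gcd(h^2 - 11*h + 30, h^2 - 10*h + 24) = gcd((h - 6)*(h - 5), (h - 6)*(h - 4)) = h - 6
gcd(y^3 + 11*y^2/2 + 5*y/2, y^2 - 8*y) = y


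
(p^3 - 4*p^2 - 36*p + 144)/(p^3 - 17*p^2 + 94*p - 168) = (p + 6)/(p - 7)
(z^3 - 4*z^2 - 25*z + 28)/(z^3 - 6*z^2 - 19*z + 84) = (z - 1)/(z - 3)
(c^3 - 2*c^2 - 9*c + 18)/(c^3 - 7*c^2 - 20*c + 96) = (c^2 + c - 6)/(c^2 - 4*c - 32)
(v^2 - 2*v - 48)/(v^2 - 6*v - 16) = (v + 6)/(v + 2)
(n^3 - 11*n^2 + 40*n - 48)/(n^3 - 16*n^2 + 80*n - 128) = (n - 3)/(n - 8)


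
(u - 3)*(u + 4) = u^2 + u - 12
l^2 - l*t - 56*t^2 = (l - 8*t)*(l + 7*t)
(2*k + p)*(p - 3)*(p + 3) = 2*k*p^2 - 18*k + p^3 - 9*p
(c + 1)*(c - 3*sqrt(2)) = c^2 - 3*sqrt(2)*c + c - 3*sqrt(2)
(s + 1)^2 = s^2 + 2*s + 1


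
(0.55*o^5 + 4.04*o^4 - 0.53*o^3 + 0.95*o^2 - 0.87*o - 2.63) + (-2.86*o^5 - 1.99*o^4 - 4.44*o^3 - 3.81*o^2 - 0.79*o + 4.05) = -2.31*o^5 + 2.05*o^4 - 4.97*o^3 - 2.86*o^2 - 1.66*o + 1.42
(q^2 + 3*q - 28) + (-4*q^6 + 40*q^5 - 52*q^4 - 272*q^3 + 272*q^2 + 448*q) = -4*q^6 + 40*q^5 - 52*q^4 - 272*q^3 + 273*q^2 + 451*q - 28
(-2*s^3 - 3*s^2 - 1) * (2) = -4*s^3 - 6*s^2 - 2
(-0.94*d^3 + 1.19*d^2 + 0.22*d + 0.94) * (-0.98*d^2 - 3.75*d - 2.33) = 0.9212*d^5 + 2.3588*d^4 - 2.4879*d^3 - 4.5189*d^2 - 4.0376*d - 2.1902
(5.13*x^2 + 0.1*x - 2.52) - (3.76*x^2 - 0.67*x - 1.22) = 1.37*x^2 + 0.77*x - 1.3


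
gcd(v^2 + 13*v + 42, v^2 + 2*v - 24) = v + 6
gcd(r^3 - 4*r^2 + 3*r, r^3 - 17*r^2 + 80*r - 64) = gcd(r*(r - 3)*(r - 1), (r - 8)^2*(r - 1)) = r - 1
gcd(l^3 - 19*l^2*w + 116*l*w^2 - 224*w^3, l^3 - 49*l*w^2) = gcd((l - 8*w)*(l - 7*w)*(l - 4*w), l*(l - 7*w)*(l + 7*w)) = -l + 7*w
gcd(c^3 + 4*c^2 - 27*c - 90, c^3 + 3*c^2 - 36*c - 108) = c^2 + 9*c + 18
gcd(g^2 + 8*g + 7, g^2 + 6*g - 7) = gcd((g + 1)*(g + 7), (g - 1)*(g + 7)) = g + 7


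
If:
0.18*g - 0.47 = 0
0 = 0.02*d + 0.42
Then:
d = -21.00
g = 2.61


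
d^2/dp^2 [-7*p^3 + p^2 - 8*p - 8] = 2 - 42*p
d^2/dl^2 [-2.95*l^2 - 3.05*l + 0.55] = -5.90000000000000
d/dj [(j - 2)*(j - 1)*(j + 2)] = 3*j^2 - 2*j - 4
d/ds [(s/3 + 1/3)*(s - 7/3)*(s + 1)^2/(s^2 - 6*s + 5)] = 2*(3*s^5 - 26*s^4 + 18*s^3 + 60*s^2 - 53*s - 66)/(9*(s^4 - 12*s^3 + 46*s^2 - 60*s + 25))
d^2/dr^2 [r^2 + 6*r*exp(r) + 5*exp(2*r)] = 6*r*exp(r) + 20*exp(2*r) + 12*exp(r) + 2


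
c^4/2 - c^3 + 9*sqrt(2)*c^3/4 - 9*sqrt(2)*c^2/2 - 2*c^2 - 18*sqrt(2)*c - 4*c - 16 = (c/2 + 1)*(c - 4)*(c + sqrt(2)/2)*(c + 4*sqrt(2))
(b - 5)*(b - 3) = b^2 - 8*b + 15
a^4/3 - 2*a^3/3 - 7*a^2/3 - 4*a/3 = a*(a/3 + 1/3)*(a - 4)*(a + 1)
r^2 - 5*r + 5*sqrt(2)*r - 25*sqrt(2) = (r - 5)*(r + 5*sqrt(2))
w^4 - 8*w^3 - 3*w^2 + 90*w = w*(w - 6)*(w - 5)*(w + 3)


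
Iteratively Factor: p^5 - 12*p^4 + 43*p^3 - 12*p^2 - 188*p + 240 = (p - 5)*(p^4 - 7*p^3 + 8*p^2 + 28*p - 48) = (p - 5)*(p - 4)*(p^3 - 3*p^2 - 4*p + 12) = (p - 5)*(p - 4)*(p + 2)*(p^2 - 5*p + 6) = (p - 5)*(p - 4)*(p - 2)*(p + 2)*(p - 3)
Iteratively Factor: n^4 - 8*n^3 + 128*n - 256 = (n + 4)*(n^3 - 12*n^2 + 48*n - 64) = (n - 4)*(n + 4)*(n^2 - 8*n + 16) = (n - 4)^2*(n + 4)*(n - 4)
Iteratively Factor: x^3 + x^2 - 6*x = (x + 3)*(x^2 - 2*x) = x*(x + 3)*(x - 2)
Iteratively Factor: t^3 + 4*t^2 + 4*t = (t + 2)*(t^2 + 2*t) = (t + 2)^2*(t)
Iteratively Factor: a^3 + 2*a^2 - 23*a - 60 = (a - 5)*(a^2 + 7*a + 12) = (a - 5)*(a + 4)*(a + 3)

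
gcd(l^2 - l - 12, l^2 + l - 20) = l - 4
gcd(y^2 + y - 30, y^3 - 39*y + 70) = y - 5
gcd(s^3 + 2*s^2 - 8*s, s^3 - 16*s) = s^2 + 4*s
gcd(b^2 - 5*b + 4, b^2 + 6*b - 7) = b - 1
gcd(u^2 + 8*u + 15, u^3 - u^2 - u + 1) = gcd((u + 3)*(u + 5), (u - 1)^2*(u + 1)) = 1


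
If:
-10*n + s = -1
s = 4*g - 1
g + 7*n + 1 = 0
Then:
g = -5/19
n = -2/19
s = -39/19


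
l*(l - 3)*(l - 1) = l^3 - 4*l^2 + 3*l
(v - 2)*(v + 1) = v^2 - v - 2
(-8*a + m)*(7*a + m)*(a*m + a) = -56*a^3*m - 56*a^3 - a^2*m^2 - a^2*m + a*m^3 + a*m^2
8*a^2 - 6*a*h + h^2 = (-4*a + h)*(-2*a + h)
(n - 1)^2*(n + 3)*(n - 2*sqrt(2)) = n^4 - 2*sqrt(2)*n^3 + n^3 - 5*n^2 - 2*sqrt(2)*n^2 + 3*n + 10*sqrt(2)*n - 6*sqrt(2)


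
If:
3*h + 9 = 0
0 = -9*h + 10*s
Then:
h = -3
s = -27/10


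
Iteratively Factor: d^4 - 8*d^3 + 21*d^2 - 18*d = (d - 2)*(d^3 - 6*d^2 + 9*d) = d*(d - 2)*(d^2 - 6*d + 9) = d*(d - 3)*(d - 2)*(d - 3)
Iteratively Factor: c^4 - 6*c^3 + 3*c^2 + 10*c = (c)*(c^3 - 6*c^2 + 3*c + 10) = c*(c - 5)*(c^2 - c - 2) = c*(c - 5)*(c + 1)*(c - 2)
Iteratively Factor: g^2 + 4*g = (g)*(g + 4)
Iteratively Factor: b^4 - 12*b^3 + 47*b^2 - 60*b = (b - 3)*(b^3 - 9*b^2 + 20*b) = b*(b - 3)*(b^2 - 9*b + 20) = b*(b - 4)*(b - 3)*(b - 5)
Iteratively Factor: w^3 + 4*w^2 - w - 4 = (w + 4)*(w^2 - 1) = (w + 1)*(w + 4)*(w - 1)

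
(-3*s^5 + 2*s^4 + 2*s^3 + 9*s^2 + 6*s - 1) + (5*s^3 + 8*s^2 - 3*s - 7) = -3*s^5 + 2*s^4 + 7*s^3 + 17*s^2 + 3*s - 8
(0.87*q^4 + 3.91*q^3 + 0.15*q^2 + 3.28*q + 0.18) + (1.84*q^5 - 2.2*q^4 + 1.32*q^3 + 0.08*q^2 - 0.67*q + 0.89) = 1.84*q^5 - 1.33*q^4 + 5.23*q^3 + 0.23*q^2 + 2.61*q + 1.07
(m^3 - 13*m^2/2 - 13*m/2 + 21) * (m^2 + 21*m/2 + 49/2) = m^5 + 4*m^4 - 201*m^3/4 - 413*m^2/2 + 245*m/4 + 1029/2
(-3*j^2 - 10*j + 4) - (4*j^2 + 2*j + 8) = -7*j^2 - 12*j - 4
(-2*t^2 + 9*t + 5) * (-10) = 20*t^2 - 90*t - 50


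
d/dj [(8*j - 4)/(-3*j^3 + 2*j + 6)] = 4*(-6*j^3 + 4*j + (2*j - 1)*(9*j^2 - 2) + 12)/(-3*j^3 + 2*j + 6)^2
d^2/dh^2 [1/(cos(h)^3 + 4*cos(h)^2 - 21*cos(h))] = ((-81*cos(h) + 32*cos(2*h) + 9*cos(3*h))*(cos(h)^2 + 4*cos(h) - 21)*cos(h)/4 + 2*(3*cos(h)^2 + 8*cos(h) - 21)^2*sin(h)^2)/((cos(h)^2 + 4*cos(h) - 21)^3*cos(h)^3)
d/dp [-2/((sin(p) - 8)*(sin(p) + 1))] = 2*(2*sin(p) - 7)*cos(p)/((sin(p) - 8)^2*(sin(p) + 1)^2)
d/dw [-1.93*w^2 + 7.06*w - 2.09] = 7.06 - 3.86*w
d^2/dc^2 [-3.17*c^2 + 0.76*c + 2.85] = -6.34000000000000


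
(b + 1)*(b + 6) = b^2 + 7*b + 6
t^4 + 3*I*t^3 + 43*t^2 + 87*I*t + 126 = (t - 6*I)*(t - I)*(t + 3*I)*(t + 7*I)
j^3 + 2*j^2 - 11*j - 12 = (j - 3)*(j + 1)*(j + 4)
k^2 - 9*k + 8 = (k - 8)*(k - 1)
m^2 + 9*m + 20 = (m + 4)*(m + 5)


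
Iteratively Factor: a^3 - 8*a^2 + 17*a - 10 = (a - 1)*(a^2 - 7*a + 10) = (a - 2)*(a - 1)*(a - 5)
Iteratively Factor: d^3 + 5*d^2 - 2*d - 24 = (d - 2)*(d^2 + 7*d + 12) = (d - 2)*(d + 3)*(d + 4)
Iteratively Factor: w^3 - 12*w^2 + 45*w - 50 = (w - 5)*(w^2 - 7*w + 10) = (w - 5)^2*(w - 2)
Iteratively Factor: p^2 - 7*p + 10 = (p - 5)*(p - 2)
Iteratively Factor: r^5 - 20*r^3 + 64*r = (r - 2)*(r^4 + 2*r^3 - 16*r^2 - 32*r) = r*(r - 2)*(r^3 + 2*r^2 - 16*r - 32) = r*(r - 2)*(r + 2)*(r^2 - 16) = r*(r - 4)*(r - 2)*(r + 2)*(r + 4)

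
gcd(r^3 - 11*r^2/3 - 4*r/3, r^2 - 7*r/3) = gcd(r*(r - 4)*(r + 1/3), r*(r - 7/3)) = r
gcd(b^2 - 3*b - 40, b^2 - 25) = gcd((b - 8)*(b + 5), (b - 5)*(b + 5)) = b + 5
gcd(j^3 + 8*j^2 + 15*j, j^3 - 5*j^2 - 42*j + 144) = 1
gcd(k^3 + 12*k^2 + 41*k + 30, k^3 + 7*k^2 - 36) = k + 6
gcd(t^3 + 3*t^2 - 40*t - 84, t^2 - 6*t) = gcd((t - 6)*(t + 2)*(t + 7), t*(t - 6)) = t - 6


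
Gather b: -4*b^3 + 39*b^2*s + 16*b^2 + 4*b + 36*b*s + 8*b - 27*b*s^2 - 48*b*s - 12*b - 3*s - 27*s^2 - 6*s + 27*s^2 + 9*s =-4*b^3 + b^2*(39*s + 16) + b*(-27*s^2 - 12*s)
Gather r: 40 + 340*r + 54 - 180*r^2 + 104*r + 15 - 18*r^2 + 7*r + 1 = -198*r^2 + 451*r + 110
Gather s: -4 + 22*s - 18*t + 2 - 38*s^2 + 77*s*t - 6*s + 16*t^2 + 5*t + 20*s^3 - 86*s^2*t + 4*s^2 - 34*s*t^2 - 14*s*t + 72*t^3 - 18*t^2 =20*s^3 + s^2*(-86*t - 34) + s*(-34*t^2 + 63*t + 16) + 72*t^3 - 2*t^2 - 13*t - 2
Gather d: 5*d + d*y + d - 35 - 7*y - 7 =d*(y + 6) - 7*y - 42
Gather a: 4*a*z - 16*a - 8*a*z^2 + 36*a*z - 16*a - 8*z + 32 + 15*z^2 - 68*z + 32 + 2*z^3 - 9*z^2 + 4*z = a*(-8*z^2 + 40*z - 32) + 2*z^3 + 6*z^2 - 72*z + 64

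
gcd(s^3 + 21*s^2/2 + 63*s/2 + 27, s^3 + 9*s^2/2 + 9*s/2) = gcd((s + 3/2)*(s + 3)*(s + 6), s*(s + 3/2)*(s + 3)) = s^2 + 9*s/2 + 9/2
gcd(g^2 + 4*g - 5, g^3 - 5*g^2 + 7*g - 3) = g - 1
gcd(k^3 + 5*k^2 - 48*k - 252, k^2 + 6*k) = k + 6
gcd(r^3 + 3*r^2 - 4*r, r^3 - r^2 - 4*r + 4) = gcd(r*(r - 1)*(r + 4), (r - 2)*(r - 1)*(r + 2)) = r - 1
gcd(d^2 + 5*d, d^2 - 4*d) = d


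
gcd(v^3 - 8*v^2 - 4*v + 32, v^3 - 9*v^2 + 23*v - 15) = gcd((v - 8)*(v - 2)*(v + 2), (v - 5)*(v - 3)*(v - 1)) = 1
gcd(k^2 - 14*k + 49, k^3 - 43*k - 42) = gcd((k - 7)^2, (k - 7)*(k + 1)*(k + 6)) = k - 7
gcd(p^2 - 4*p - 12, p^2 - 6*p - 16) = p + 2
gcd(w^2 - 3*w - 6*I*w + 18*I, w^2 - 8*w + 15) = w - 3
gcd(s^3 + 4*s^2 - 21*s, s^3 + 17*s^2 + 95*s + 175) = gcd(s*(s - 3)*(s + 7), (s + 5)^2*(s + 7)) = s + 7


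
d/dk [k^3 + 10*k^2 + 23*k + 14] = 3*k^2 + 20*k + 23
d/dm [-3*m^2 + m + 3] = 1 - 6*m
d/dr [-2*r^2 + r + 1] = 1 - 4*r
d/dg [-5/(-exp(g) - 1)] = -5/(4*cosh(g/2)^2)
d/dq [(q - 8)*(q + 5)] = 2*q - 3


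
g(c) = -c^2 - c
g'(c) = -2*c - 1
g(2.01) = -6.05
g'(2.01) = -5.02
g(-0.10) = 0.09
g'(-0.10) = -0.80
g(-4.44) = -15.27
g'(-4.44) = 7.88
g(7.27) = -60.12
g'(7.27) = -15.54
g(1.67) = -4.46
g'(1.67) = -4.34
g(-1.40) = -0.56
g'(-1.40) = 1.80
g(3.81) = -18.33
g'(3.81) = -8.62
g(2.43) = -8.33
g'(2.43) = -5.86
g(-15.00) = -210.00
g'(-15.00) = 29.00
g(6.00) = -42.00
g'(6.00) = -13.00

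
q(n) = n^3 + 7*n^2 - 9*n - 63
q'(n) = 3*n^2 + 14*n - 9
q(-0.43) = -57.92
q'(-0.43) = -14.47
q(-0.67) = -54.13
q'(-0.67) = -17.03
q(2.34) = -32.92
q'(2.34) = 40.19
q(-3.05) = 1.19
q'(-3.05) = -23.79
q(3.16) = 10.01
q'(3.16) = 65.20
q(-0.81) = -51.65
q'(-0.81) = -18.37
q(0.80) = -65.21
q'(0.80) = 4.12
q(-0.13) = -61.71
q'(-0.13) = -10.77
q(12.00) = 2565.00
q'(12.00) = 591.00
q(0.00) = -63.00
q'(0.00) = -9.00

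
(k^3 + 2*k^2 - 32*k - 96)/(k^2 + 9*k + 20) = (k^2 - 2*k - 24)/(k + 5)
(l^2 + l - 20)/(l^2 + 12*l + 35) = (l - 4)/(l + 7)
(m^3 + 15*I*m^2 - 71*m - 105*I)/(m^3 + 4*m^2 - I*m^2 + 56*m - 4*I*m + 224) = (m^2 + 8*I*m - 15)/(m^2 + m*(4 - 8*I) - 32*I)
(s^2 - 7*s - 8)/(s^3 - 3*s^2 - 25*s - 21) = (s - 8)/(s^2 - 4*s - 21)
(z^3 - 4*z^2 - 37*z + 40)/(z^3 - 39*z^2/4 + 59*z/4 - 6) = 4*(z + 5)/(4*z - 3)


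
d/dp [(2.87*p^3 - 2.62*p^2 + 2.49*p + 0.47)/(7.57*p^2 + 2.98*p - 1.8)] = (21.7259*p^4 + 17.1052*p^3 - 42.1549*p^2 + 2.3162*p - 5.8826)/(57.3049*p^4 + 45.1172*p^3 - 18.3716*p^2 - 10.728*p + 3.24)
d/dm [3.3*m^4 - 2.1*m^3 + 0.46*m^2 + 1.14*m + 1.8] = 13.2*m^3 - 6.3*m^2 + 0.92*m + 1.14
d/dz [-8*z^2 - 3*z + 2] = -16*z - 3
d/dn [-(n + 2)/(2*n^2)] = (n + 4)/(2*n^3)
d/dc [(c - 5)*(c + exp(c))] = c + (c - 5)*(exp(c) + 1) + exp(c)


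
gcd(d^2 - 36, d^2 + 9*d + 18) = d + 6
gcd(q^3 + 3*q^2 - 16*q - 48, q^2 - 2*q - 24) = q + 4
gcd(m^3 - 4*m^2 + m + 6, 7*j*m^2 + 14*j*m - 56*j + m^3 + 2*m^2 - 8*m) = m - 2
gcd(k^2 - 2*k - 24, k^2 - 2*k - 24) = k^2 - 2*k - 24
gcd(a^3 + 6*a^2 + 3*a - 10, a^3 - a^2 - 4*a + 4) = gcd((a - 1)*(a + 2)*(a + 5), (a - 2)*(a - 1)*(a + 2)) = a^2 + a - 2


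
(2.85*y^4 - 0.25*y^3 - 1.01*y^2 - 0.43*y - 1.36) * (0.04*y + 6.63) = 0.114*y^5 + 18.8855*y^4 - 1.6979*y^3 - 6.7135*y^2 - 2.9053*y - 9.0168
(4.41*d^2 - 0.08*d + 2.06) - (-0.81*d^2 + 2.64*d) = 5.22*d^2 - 2.72*d + 2.06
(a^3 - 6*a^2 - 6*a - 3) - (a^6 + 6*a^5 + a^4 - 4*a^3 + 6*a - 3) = -a^6 - 6*a^5 - a^4 + 5*a^3 - 6*a^2 - 12*a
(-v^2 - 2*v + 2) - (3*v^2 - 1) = -4*v^2 - 2*v + 3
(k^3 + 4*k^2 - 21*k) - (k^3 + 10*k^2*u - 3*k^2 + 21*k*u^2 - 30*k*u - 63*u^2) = -10*k^2*u + 7*k^2 - 21*k*u^2 + 30*k*u - 21*k + 63*u^2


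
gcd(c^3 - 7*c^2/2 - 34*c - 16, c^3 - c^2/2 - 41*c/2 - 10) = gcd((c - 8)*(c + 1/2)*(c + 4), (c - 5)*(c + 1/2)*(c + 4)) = c^2 + 9*c/2 + 2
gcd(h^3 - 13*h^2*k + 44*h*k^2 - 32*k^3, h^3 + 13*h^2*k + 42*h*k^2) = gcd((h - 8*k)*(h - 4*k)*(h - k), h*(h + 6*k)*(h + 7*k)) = 1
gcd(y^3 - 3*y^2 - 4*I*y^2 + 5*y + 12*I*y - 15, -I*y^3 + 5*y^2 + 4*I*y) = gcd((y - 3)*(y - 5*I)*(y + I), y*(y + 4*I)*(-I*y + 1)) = y + I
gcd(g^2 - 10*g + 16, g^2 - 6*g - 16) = g - 8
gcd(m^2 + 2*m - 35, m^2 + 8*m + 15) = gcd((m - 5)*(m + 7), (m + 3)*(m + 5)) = 1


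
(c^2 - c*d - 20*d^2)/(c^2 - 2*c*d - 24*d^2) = (c - 5*d)/(c - 6*d)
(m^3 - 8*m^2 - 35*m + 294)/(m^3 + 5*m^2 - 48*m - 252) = (m - 7)/(m + 6)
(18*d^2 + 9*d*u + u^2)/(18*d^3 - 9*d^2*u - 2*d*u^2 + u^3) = (6*d + u)/(6*d^2 - 5*d*u + u^2)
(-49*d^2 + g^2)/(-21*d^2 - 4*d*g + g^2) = (7*d + g)/(3*d + g)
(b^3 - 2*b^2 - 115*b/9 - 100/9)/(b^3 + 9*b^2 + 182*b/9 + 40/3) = (b - 5)/(b + 6)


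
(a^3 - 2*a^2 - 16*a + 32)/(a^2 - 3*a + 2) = (a^2 - 16)/(a - 1)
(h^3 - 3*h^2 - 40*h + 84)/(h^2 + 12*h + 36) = (h^2 - 9*h + 14)/(h + 6)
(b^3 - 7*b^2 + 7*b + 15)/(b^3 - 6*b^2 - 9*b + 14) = (b^3 - 7*b^2 + 7*b + 15)/(b^3 - 6*b^2 - 9*b + 14)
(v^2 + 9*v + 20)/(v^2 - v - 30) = (v + 4)/(v - 6)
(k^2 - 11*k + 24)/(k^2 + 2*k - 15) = (k - 8)/(k + 5)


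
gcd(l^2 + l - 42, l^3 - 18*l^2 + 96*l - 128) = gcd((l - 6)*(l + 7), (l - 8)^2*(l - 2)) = 1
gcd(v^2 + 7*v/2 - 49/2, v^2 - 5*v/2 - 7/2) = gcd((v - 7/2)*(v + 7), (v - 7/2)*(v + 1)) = v - 7/2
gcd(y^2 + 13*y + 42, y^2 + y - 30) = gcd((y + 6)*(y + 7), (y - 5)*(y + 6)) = y + 6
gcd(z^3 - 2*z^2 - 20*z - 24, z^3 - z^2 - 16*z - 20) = z^2 + 4*z + 4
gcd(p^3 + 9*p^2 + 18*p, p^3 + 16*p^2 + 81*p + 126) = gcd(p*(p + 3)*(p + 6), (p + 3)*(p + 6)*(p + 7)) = p^2 + 9*p + 18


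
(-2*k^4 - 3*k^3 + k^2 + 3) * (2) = -4*k^4 - 6*k^3 + 2*k^2 + 6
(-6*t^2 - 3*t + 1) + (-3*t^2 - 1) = -9*t^2 - 3*t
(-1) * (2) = -2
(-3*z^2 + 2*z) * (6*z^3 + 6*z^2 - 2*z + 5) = -18*z^5 - 6*z^4 + 18*z^3 - 19*z^2 + 10*z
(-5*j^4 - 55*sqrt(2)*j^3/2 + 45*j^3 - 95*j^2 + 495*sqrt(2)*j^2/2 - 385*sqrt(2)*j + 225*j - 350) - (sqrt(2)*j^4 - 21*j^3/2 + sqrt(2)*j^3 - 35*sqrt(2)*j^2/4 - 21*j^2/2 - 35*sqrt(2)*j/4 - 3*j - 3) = -5*j^4 - sqrt(2)*j^4 - 57*sqrt(2)*j^3/2 + 111*j^3/2 - 169*j^2/2 + 1025*sqrt(2)*j^2/4 - 1505*sqrt(2)*j/4 + 228*j - 347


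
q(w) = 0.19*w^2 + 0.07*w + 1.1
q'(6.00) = 2.35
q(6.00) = 8.36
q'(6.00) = 2.35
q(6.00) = 8.36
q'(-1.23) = -0.40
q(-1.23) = 1.30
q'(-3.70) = -1.34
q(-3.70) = 3.44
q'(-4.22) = -1.53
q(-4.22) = 4.19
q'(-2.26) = -0.79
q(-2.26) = 1.91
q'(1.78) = 0.75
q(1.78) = 1.83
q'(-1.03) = -0.32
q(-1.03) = 1.23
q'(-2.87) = -1.02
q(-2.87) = 2.46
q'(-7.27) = -2.69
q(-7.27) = 10.63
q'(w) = 0.38*w + 0.07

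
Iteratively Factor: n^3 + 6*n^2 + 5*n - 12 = (n + 3)*(n^2 + 3*n - 4) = (n - 1)*(n + 3)*(n + 4)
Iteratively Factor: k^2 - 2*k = (k - 2)*(k)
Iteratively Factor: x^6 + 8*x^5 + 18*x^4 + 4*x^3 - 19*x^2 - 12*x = (x + 3)*(x^5 + 5*x^4 + 3*x^3 - 5*x^2 - 4*x) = (x + 3)*(x + 4)*(x^4 + x^3 - x^2 - x) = (x + 1)*(x + 3)*(x + 4)*(x^3 - x) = (x + 1)^2*(x + 3)*(x + 4)*(x^2 - x) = (x - 1)*(x + 1)^2*(x + 3)*(x + 4)*(x)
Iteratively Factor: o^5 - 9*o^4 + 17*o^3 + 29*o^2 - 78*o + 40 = (o - 1)*(o^4 - 8*o^3 + 9*o^2 + 38*o - 40) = (o - 5)*(o - 1)*(o^3 - 3*o^2 - 6*o + 8) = (o - 5)*(o - 1)*(o + 2)*(o^2 - 5*o + 4) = (o - 5)*(o - 4)*(o - 1)*(o + 2)*(o - 1)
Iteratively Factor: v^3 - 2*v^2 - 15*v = (v)*(v^2 - 2*v - 15) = v*(v - 5)*(v + 3)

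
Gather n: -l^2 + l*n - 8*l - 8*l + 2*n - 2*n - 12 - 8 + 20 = -l^2 + l*n - 16*l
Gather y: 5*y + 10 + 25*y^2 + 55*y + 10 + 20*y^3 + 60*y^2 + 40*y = 20*y^3 + 85*y^2 + 100*y + 20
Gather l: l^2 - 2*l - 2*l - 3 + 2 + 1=l^2 - 4*l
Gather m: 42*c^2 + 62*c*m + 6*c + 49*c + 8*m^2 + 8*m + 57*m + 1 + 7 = 42*c^2 + 55*c + 8*m^2 + m*(62*c + 65) + 8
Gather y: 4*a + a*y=a*y + 4*a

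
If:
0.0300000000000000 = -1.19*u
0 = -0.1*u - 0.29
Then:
No Solution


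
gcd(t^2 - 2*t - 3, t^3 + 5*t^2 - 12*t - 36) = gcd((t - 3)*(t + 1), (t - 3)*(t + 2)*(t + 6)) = t - 3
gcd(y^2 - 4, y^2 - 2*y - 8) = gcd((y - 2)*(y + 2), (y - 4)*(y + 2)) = y + 2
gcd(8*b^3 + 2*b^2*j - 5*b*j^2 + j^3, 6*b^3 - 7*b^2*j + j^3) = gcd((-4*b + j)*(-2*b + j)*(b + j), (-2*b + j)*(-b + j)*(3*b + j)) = 2*b - j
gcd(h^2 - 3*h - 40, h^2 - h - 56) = h - 8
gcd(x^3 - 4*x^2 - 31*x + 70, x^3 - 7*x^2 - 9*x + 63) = x - 7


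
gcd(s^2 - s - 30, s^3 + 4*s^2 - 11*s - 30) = s + 5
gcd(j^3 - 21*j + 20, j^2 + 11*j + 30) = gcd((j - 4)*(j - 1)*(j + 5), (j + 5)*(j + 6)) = j + 5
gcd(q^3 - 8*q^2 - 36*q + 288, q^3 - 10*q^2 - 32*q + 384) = q^2 - 2*q - 48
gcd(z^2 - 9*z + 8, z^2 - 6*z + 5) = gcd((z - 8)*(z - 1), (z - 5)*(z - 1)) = z - 1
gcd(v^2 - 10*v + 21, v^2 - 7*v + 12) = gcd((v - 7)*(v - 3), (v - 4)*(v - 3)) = v - 3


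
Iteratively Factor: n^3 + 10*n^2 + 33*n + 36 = (n + 4)*(n^2 + 6*n + 9) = (n + 3)*(n + 4)*(n + 3)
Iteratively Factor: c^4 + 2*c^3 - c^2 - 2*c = (c + 2)*(c^3 - c) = (c - 1)*(c + 2)*(c^2 + c) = (c - 1)*(c + 1)*(c + 2)*(c)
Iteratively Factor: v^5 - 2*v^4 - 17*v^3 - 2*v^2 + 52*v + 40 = (v - 2)*(v^4 - 17*v^2 - 36*v - 20) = (v - 2)*(v + 2)*(v^3 - 2*v^2 - 13*v - 10) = (v - 5)*(v - 2)*(v + 2)*(v^2 + 3*v + 2) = (v - 5)*(v - 2)*(v + 2)^2*(v + 1)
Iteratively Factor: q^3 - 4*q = (q - 2)*(q^2 + 2*q) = q*(q - 2)*(q + 2)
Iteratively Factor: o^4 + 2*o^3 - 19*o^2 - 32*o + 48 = (o - 4)*(o^3 + 6*o^2 + 5*o - 12) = (o - 4)*(o + 4)*(o^2 + 2*o - 3) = (o - 4)*(o - 1)*(o + 4)*(o + 3)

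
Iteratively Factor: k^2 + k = (k)*(k + 1)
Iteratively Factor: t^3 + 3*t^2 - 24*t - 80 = (t + 4)*(t^2 - t - 20) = (t - 5)*(t + 4)*(t + 4)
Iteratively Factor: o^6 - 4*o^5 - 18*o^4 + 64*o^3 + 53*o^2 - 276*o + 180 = (o - 1)*(o^5 - 3*o^4 - 21*o^3 + 43*o^2 + 96*o - 180) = (o - 5)*(o - 1)*(o^4 + 2*o^3 - 11*o^2 - 12*o + 36) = (o - 5)*(o - 1)*(o + 3)*(o^3 - o^2 - 8*o + 12) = (o - 5)*(o - 2)*(o - 1)*(o + 3)*(o^2 + o - 6) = (o - 5)*(o - 2)*(o - 1)*(o + 3)^2*(o - 2)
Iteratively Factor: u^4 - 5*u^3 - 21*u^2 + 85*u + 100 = (u - 5)*(u^3 - 21*u - 20) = (u - 5)*(u + 1)*(u^2 - u - 20) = (u - 5)^2*(u + 1)*(u + 4)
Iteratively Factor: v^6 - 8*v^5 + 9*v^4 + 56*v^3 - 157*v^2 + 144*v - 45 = (v - 3)*(v^5 - 5*v^4 - 6*v^3 + 38*v^2 - 43*v + 15) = (v - 3)*(v + 3)*(v^4 - 8*v^3 + 18*v^2 - 16*v + 5) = (v - 5)*(v - 3)*(v + 3)*(v^3 - 3*v^2 + 3*v - 1) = (v - 5)*(v - 3)*(v - 1)*(v + 3)*(v^2 - 2*v + 1) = (v - 5)*(v - 3)*(v - 1)^2*(v + 3)*(v - 1)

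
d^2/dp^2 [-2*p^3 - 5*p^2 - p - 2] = -12*p - 10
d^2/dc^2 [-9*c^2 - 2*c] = -18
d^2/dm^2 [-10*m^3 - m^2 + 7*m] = -60*m - 2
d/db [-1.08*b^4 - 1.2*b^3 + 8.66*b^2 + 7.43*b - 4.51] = -4.32*b^3 - 3.6*b^2 + 17.32*b + 7.43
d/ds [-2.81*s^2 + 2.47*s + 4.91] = 2.47 - 5.62*s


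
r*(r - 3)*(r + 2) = r^3 - r^2 - 6*r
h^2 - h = h*(h - 1)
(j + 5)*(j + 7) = j^2 + 12*j + 35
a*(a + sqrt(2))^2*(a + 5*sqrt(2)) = a^4 + 7*sqrt(2)*a^3 + 22*a^2 + 10*sqrt(2)*a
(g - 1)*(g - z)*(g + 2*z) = g^3 + g^2*z - g^2 - 2*g*z^2 - g*z + 2*z^2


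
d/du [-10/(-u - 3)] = -10/(u + 3)^2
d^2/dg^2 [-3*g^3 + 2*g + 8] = -18*g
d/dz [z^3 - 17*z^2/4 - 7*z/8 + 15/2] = 3*z^2 - 17*z/2 - 7/8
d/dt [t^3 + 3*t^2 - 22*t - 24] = 3*t^2 + 6*t - 22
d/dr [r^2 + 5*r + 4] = 2*r + 5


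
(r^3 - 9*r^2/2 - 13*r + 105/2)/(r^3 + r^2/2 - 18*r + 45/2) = (2*r^2 - 3*r - 35)/(2*r^2 + 7*r - 15)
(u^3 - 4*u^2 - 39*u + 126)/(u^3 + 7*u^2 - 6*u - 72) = (u - 7)/(u + 4)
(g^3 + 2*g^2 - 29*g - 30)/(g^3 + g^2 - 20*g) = (g^3 + 2*g^2 - 29*g - 30)/(g*(g^2 + g - 20))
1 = 1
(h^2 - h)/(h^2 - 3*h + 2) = h/(h - 2)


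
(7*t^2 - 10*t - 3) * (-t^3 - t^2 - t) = -7*t^5 + 3*t^4 + 6*t^3 + 13*t^2 + 3*t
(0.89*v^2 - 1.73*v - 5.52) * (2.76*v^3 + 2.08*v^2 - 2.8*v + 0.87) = 2.4564*v^5 - 2.9236*v^4 - 21.3256*v^3 - 5.8633*v^2 + 13.9509*v - 4.8024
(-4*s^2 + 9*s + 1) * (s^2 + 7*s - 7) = -4*s^4 - 19*s^3 + 92*s^2 - 56*s - 7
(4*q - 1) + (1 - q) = 3*q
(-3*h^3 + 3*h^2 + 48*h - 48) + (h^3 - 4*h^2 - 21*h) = -2*h^3 - h^2 + 27*h - 48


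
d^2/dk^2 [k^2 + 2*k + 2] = 2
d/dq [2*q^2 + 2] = 4*q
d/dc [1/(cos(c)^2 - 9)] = 2*sin(c)*cos(c)/(cos(c)^2 - 9)^2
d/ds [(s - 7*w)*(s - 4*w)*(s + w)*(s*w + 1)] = 4*s^3*w - 30*s^2*w^2 + 3*s^2 + 34*s*w^3 - 20*s*w + 28*w^4 + 17*w^2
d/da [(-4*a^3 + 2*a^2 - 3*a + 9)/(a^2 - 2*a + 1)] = (-4*a^3 + 12*a^2 - a - 15)/(a^3 - 3*a^2 + 3*a - 1)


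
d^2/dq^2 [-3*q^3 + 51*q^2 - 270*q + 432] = 102 - 18*q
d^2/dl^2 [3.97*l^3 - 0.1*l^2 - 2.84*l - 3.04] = 23.82*l - 0.2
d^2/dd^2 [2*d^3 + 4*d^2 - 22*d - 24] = 12*d + 8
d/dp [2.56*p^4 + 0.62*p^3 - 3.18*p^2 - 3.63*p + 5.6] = 10.24*p^3 + 1.86*p^2 - 6.36*p - 3.63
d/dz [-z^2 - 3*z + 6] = -2*z - 3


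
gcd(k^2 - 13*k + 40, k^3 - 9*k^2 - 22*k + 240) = k - 8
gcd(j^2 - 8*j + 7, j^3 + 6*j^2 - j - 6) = j - 1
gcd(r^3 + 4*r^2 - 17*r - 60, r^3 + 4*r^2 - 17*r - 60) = r^3 + 4*r^2 - 17*r - 60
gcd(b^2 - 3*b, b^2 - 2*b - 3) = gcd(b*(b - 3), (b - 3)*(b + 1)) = b - 3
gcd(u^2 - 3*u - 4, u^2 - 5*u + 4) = u - 4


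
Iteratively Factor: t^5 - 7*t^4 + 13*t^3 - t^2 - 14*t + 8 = (t - 1)*(t^4 - 6*t^3 + 7*t^2 + 6*t - 8) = (t - 2)*(t - 1)*(t^3 - 4*t^2 - t + 4) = (t - 4)*(t - 2)*(t - 1)*(t^2 - 1) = (t - 4)*(t - 2)*(t - 1)^2*(t + 1)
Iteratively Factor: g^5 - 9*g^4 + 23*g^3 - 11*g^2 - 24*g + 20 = (g - 1)*(g^4 - 8*g^3 + 15*g^2 + 4*g - 20) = (g - 5)*(g - 1)*(g^3 - 3*g^2 + 4) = (g - 5)*(g - 2)*(g - 1)*(g^2 - g - 2) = (g - 5)*(g - 2)^2*(g - 1)*(g + 1)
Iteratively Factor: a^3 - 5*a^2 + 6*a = (a - 3)*(a^2 - 2*a) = (a - 3)*(a - 2)*(a)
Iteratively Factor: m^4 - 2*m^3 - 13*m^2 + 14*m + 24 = (m + 3)*(m^3 - 5*m^2 + 2*m + 8) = (m + 1)*(m + 3)*(m^2 - 6*m + 8) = (m - 2)*(m + 1)*(m + 3)*(m - 4)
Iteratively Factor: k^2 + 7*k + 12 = (k + 3)*(k + 4)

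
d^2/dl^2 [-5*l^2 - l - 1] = -10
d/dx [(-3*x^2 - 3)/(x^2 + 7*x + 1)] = 21*(1 - x^2)/(x^4 + 14*x^3 + 51*x^2 + 14*x + 1)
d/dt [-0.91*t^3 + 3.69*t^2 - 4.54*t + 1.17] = -2.73*t^2 + 7.38*t - 4.54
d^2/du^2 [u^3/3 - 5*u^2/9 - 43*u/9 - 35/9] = 2*u - 10/9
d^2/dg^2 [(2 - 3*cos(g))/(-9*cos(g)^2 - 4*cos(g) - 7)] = 2*(-2187*(1 - cos(2*g))^2*cos(g) + 756*(1 - cos(2*g))^2 - 1082*cos(g) + 304*cos(2*g) - 108*cos(3*g) + 486*cos(5*g) - 2640)/(8*cos(g) + 9*cos(2*g) + 23)^3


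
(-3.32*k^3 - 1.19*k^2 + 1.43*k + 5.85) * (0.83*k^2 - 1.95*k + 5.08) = -2.7556*k^5 + 5.4863*k^4 - 13.3582*k^3 - 3.9782*k^2 - 4.1431*k + 29.718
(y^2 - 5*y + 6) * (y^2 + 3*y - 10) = y^4 - 2*y^3 - 19*y^2 + 68*y - 60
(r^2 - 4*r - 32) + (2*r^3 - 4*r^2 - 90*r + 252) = 2*r^3 - 3*r^2 - 94*r + 220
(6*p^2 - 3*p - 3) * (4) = 24*p^2 - 12*p - 12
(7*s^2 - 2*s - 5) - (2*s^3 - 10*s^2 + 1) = -2*s^3 + 17*s^2 - 2*s - 6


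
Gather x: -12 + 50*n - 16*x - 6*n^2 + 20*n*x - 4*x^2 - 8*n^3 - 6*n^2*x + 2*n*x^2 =-8*n^3 - 6*n^2 + 50*n + x^2*(2*n - 4) + x*(-6*n^2 + 20*n - 16) - 12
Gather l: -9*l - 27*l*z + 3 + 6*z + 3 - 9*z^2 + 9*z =l*(-27*z - 9) - 9*z^2 + 15*z + 6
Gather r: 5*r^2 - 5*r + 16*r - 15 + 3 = 5*r^2 + 11*r - 12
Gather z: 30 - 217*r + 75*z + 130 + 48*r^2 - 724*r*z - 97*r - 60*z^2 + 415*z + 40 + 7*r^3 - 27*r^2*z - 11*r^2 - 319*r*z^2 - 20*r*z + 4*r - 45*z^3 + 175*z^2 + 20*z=7*r^3 + 37*r^2 - 310*r - 45*z^3 + z^2*(115 - 319*r) + z*(-27*r^2 - 744*r + 510) + 200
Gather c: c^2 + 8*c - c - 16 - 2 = c^2 + 7*c - 18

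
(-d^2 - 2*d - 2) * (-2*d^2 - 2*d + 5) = 2*d^4 + 6*d^3 + 3*d^2 - 6*d - 10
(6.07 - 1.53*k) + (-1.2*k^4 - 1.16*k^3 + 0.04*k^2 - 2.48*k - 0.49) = -1.2*k^4 - 1.16*k^3 + 0.04*k^2 - 4.01*k + 5.58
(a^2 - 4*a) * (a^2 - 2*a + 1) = a^4 - 6*a^3 + 9*a^2 - 4*a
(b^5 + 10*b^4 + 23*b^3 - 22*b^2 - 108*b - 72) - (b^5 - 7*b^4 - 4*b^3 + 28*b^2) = 17*b^4 + 27*b^3 - 50*b^2 - 108*b - 72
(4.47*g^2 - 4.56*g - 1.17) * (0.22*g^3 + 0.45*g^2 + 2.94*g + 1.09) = 0.9834*g^5 + 1.0083*g^4 + 10.8324*g^3 - 9.0606*g^2 - 8.4102*g - 1.2753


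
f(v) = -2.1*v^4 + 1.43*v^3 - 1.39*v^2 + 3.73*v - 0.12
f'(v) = -8.4*v^3 + 4.29*v^2 - 2.78*v + 3.73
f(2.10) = -26.01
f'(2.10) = -60.98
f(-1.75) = -38.26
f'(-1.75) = 66.75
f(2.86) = -107.87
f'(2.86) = -165.64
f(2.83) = -102.98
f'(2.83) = -160.17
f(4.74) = -921.45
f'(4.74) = -807.63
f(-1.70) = -35.04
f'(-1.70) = 62.12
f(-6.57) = -4402.90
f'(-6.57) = 2589.36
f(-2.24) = -84.39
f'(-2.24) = 125.89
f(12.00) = -41230.08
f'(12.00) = -13927.07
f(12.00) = -41230.08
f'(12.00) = -13927.07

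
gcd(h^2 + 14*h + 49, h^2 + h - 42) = h + 7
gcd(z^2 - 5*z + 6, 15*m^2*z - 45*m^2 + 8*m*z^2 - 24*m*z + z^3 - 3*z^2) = z - 3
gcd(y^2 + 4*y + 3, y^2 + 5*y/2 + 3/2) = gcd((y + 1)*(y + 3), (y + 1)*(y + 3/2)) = y + 1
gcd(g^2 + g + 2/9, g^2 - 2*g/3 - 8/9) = g + 2/3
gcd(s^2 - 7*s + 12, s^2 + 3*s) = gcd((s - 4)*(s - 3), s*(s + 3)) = 1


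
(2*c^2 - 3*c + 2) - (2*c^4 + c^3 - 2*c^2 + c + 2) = -2*c^4 - c^3 + 4*c^2 - 4*c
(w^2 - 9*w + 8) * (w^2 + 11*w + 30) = w^4 + 2*w^3 - 61*w^2 - 182*w + 240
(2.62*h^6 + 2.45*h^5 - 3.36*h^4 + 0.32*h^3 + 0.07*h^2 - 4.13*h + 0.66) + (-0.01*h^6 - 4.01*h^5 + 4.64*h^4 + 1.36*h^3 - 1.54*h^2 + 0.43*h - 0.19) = 2.61*h^6 - 1.56*h^5 + 1.28*h^4 + 1.68*h^3 - 1.47*h^2 - 3.7*h + 0.47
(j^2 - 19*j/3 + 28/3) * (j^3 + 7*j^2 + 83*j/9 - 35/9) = j^5 + 2*j^4/3 - 232*j^3/9 + 82*j^2/27 + 2989*j/27 - 980/27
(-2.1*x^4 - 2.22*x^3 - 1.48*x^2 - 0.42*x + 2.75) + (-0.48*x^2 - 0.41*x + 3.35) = -2.1*x^4 - 2.22*x^3 - 1.96*x^2 - 0.83*x + 6.1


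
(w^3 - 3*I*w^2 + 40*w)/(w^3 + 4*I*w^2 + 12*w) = (w^2 - 3*I*w + 40)/(w^2 + 4*I*w + 12)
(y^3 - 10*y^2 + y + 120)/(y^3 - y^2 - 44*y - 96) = (y - 5)/(y + 4)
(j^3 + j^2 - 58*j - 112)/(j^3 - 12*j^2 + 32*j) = (j^2 + 9*j + 14)/(j*(j - 4))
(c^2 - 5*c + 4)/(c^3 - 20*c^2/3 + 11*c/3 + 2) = 3*(c - 4)/(3*c^2 - 17*c - 6)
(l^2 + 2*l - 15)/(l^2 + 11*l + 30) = (l - 3)/(l + 6)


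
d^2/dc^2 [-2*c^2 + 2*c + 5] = -4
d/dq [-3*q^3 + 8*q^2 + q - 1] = -9*q^2 + 16*q + 1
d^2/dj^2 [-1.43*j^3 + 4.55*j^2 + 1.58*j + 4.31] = 9.1 - 8.58*j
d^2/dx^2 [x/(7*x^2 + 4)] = 14*x*(7*x^2 - 12)/(7*x^2 + 4)^3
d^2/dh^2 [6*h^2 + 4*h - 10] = 12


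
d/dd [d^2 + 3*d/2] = 2*d + 3/2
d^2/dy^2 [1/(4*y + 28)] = 1/(2*(y + 7)^3)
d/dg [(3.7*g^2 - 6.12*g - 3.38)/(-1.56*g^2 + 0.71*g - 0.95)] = (-6.9202*g^2 - 17.5756*g + 8.2138)/(2.4336*g^4 - 2.2152*g^3 + 3.4681*g^2 - 1.349*g + 0.9025)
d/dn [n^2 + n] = 2*n + 1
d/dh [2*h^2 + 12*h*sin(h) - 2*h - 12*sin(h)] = 12*h*cos(h) + 4*h - 12*sqrt(2)*cos(h + pi/4) - 2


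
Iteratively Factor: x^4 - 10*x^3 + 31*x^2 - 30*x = (x)*(x^3 - 10*x^2 + 31*x - 30) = x*(x - 5)*(x^2 - 5*x + 6) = x*(x - 5)*(x - 2)*(x - 3)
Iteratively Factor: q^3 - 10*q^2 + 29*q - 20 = (q - 4)*(q^2 - 6*q + 5) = (q - 5)*(q - 4)*(q - 1)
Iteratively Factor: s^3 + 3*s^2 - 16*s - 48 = (s - 4)*(s^2 + 7*s + 12) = (s - 4)*(s + 4)*(s + 3)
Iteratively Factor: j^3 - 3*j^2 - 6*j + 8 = (j - 1)*(j^2 - 2*j - 8) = (j - 4)*(j - 1)*(j + 2)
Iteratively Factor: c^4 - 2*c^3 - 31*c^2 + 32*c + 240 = (c + 4)*(c^3 - 6*c^2 - 7*c + 60) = (c - 5)*(c + 4)*(c^2 - c - 12) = (c - 5)*(c - 4)*(c + 4)*(c + 3)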